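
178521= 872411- 693890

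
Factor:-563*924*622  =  -323571864 = -2^3*3^1*7^1*11^1 *311^1*563^1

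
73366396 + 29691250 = 103057646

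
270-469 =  - 199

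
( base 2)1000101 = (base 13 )54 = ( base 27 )2f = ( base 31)27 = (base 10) 69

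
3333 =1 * 3333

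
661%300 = 61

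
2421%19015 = 2421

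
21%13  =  8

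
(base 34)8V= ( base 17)10e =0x12f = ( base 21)E9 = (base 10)303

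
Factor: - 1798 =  - 2^1*29^1*31^1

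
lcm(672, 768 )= 5376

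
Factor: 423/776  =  2^(- 3)*3^2 * 47^1*97^(-1)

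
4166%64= 6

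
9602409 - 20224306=-10621897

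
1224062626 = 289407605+934655021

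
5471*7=38297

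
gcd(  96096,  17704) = 8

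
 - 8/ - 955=8/955 = 0.01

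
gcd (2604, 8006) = 2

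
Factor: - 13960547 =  - 13960547^1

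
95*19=1805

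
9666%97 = 63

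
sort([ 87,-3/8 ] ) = [-3/8, 87 ] 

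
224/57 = 224/57 = 3.93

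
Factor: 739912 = 2^3*92489^1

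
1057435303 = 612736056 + 444699247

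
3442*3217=11072914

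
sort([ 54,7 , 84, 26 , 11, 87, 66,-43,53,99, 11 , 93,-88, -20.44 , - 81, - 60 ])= [  -  88 ,- 81,- 60, - 43,-20.44, 7,  11, 11, 26 , 53, 54, 66, 84,87 , 93, 99] 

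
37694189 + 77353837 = 115048026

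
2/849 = 2/849 = 0.00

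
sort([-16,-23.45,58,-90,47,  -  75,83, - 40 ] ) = [-90,-75, - 40,-23.45,-16,47,  58,83]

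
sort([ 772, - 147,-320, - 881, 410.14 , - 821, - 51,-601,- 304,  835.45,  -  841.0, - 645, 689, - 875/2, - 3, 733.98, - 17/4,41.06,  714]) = [ - 881, - 841.0, - 821,-645, - 601, - 875/2,  -  320, - 304, - 147, - 51 ,-17/4,-3, 41.06, 410.14,689 , 714, 733.98, 772,835.45]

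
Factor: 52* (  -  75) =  -3900 =-2^2* 3^1*5^2*13^1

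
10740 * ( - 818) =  - 8785320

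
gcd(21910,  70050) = 10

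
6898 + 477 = 7375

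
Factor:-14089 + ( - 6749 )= - 20838 = - 2^1*3^1*23^1*151^1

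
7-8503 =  - 8496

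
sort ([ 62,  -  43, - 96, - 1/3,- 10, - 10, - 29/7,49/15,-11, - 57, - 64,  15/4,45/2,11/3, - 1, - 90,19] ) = [  -  96,  -  90, - 64, -57 , - 43, - 11, - 10,-10,-29/7, - 1,-1/3,49/15 , 11/3,15/4,19,45/2,62 ]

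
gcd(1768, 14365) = 221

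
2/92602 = 1/46301  =  0.00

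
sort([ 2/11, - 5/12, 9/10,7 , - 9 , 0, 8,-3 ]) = [-9, - 3, - 5/12,  0,  2/11,9/10,  7,8 ] 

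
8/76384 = 1/9548  =  0.00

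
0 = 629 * 0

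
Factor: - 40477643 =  - 307^1*131849^1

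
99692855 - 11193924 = 88498931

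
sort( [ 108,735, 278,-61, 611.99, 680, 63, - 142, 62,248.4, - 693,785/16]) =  [ - 693, - 142, - 61, 785/16, 62, 63,108, 248.4, 278,611.99, 680,  735 ]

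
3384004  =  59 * 57356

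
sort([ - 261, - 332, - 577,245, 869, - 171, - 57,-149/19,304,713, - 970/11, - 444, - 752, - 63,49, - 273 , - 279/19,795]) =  [ - 752, - 577, - 444,- 332, - 273 , - 261, - 171 ,- 970/11,-63,- 57, - 279/19, - 149/19, 49,245,304,713,795,869 ] 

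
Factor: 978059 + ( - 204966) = 773093^1 = 773093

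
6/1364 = 3/682 = 0.00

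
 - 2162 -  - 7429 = 5267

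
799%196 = 15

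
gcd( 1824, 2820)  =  12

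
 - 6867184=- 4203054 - 2664130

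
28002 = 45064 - 17062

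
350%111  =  17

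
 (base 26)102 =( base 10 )678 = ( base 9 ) 833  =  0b1010100110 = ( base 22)18I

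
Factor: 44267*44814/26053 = 2^1*3^1*7^1*11^1*97^1*26053^( - 1 )*44267^1 = 1983781338/26053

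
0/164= 0 =0.00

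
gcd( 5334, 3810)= 762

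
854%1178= 854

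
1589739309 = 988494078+601245231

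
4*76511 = 306044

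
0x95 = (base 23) 6B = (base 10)149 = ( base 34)4D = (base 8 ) 225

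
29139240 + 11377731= 40516971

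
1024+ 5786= 6810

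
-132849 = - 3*44283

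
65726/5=13145+1/5= 13145.20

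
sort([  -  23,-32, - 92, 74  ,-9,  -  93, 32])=[ - 93, - 92, - 32, - 23, - 9, 32, 74 ]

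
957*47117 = 45090969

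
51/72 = 17/24 = 0.71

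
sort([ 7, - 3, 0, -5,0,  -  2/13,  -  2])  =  [ - 5,-3, - 2, - 2/13, 0,0,  7 ]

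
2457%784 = 105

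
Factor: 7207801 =73^1*98737^1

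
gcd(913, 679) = 1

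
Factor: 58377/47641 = 3^1*29^1*71^( - 1 ) = 87/71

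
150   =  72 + 78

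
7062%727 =519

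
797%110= 27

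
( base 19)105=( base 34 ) aq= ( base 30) c6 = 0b101101110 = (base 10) 366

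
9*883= 7947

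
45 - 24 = 21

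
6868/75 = 6868/75 = 91.57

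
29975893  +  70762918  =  100738811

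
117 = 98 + 19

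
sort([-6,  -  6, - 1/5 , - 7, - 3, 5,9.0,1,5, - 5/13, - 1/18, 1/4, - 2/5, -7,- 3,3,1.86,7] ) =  [ - 7,-7,-6, - 6, - 3, - 3,-2/5,-5/13, - 1/5, -1/18,1/4, 1, 1.86,3,5,5, 7, 9.0 ]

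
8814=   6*1469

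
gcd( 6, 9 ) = 3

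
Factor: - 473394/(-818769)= 2^1*7^( - 1) * 127^( - 1 )*257^1 = 514/889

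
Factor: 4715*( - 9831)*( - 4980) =2^2*3^2*5^2 * 23^1 * 29^1 * 41^1 * 83^1*113^1 =230838761700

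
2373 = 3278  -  905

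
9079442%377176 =27218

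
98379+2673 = 101052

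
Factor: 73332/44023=2^2*3^3*19^( - 1)*97^1*331^( - 1 ) = 10476/6289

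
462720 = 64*7230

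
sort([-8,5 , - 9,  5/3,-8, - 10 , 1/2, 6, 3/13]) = [ -10,  -  9, - 8,-8,3/13, 1/2, 5/3, 5, 6 ]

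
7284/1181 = 7284/1181=6.17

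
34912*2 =69824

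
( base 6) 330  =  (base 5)1001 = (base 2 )1111110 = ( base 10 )126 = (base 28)4e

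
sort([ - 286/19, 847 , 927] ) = [ - 286/19, 847,927 ]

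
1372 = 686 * 2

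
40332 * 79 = 3186228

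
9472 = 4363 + 5109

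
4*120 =480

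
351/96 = 117/32 = 3.66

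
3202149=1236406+1965743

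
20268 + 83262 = 103530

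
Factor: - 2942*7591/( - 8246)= 11166361/4123 = 7^( - 1)*19^( - 1 ) * 31^( -1) * 1471^1*7591^1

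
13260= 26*510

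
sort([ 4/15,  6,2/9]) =[ 2/9 , 4/15, 6]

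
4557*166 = 756462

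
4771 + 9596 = 14367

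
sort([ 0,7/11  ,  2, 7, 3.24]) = [ 0, 7/11, 2,3.24, 7] 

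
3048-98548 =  -95500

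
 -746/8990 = - 373/4495 = -0.08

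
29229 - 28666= 563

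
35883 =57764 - 21881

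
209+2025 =2234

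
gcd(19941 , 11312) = 1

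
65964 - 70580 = - 4616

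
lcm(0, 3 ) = 0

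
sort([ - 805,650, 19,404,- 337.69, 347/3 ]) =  [-805, - 337.69, 19,347/3,404, 650]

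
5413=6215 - 802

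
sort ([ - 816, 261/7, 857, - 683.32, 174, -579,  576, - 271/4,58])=[ - 816, - 683.32, - 579, - 271/4 , 261/7,58, 174, 576, 857 ] 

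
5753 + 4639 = 10392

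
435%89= 79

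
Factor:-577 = -577^1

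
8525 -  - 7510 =16035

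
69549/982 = 70 + 809/982= 70.82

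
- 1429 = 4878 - 6307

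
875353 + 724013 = 1599366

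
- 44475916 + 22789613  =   - 21686303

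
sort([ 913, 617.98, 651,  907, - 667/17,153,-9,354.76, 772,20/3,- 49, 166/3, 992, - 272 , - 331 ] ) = [-331,-272, - 49,-667/17, - 9, 20/3, 166/3, 153 , 354.76, 617.98,651, 772, 907, 913 , 992]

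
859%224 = 187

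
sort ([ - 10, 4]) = [ - 10  ,  4 ]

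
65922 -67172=-1250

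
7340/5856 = 1835/1464 =1.25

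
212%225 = 212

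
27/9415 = 27/9415 = 0.00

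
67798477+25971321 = 93769798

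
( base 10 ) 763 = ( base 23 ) 1A4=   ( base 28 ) R7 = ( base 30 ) PD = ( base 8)1373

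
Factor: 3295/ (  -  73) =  - 5^1*73^( - 1)*659^1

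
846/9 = 94 = 94.00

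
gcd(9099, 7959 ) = 3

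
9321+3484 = 12805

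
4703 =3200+1503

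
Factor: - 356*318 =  - 2^3*3^1 * 53^1 *89^1 = - 113208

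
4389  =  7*627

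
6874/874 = 3437/437 = 7.86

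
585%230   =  125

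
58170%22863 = 12444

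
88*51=4488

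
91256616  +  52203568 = 143460184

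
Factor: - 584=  - 2^3*73^1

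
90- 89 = 1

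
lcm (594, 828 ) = 27324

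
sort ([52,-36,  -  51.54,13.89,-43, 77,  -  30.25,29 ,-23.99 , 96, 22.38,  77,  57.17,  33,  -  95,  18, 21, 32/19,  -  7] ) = [ - 95,-51.54, - 43 , - 36  , - 30.25, -23.99,-7 , 32/19,13.89, 18,  21,22.38, 29,  33,  52, 57.17,77,  77, 96]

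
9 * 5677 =51093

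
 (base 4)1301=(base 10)113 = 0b1110001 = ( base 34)3B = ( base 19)5i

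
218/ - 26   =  -9 + 8/13 = -  8.38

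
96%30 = 6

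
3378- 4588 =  - 1210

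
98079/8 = 12259 +7/8 = 12259.88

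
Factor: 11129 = 31^1*359^1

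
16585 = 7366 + 9219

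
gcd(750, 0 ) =750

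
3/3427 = 3/3427=0.00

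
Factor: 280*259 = 2^3*5^1 *7^2*37^1 = 72520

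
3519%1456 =607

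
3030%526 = 400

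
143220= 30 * 4774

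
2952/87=33 + 27/29 = 33.93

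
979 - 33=946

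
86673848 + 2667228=89341076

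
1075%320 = 115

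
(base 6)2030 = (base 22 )KA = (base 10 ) 450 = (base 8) 702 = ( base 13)288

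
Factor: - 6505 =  - 5^1*1301^1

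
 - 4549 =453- 5002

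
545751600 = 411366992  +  134384608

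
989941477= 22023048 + 967918429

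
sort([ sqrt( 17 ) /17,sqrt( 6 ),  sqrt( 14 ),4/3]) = [ sqrt( 17 )/17,4/3,sqrt( 6 ), sqrt( 14)]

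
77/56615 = 77/56615 = 0.00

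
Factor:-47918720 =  - 2^7*5^1*74873^1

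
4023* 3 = 12069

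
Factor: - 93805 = - 5^1*73^1*257^1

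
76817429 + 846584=77664013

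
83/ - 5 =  - 83/5=-  16.60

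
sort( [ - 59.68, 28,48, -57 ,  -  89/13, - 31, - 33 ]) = [- 59.68, -57, - 33, - 31 , - 89/13,28,48 ] 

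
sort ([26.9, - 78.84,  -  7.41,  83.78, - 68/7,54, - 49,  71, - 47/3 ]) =[- 78.84, - 49,  -  47/3, - 68/7, - 7.41,26.9, 54,71,83.78]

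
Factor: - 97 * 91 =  - 8827 = - 7^1 * 13^1*97^1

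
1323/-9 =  - 147 + 0/1 = - 147.00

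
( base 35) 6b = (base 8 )335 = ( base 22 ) a1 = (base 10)221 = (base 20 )B1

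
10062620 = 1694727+8367893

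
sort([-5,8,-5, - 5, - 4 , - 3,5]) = [ - 5, - 5,-5, - 4, - 3,5, 8]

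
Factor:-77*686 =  - 2^1*7^4*11^1 = -  52822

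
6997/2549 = 2 + 1899/2549 = 2.74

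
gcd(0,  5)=5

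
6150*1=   6150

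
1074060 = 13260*81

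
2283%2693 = 2283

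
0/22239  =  0  =  0.00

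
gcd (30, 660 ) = 30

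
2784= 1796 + 988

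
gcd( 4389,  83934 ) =3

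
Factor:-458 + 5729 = 5271=3^1* 7^1*251^1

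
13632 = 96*142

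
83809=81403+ 2406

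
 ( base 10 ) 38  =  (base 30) 18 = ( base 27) 1b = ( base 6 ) 102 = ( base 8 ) 46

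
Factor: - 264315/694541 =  - 3^1*5^1*67^1* 263^1*694541^(-1 ) 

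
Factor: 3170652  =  2^2*3^1 * 264221^1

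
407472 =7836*52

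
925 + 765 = 1690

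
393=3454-3061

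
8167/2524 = 3+ 595/2524 = 3.24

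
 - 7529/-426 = 17 + 287/426= 17.67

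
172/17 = 10 + 2/17 =10.12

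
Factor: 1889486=2^1*349^1*2707^1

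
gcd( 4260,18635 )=5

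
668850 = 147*4550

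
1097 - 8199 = - 7102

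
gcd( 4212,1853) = 1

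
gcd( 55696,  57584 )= 944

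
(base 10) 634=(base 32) JQ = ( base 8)1172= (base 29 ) LP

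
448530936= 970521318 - 521990382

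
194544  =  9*21616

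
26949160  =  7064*3815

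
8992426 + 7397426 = 16389852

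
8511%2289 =1644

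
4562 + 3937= 8499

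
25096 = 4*6274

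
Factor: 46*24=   1104 = 2^4*3^1*23^1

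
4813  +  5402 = 10215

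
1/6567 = 1/6567 = 0.00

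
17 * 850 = 14450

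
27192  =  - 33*(-824 )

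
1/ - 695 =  - 1+694/695= - 0.00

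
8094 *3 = 24282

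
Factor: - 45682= -2^1*7^1*13^1*251^1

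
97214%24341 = 24191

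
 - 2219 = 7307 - 9526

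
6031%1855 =466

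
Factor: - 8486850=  - 2^1*3^1*5^2*29^1*1951^1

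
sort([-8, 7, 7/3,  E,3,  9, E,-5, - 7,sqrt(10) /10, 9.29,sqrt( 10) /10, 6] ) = [-8, - 7,-5,  sqrt( 10 ) /10, sqrt(10) /10, 7/3 , E,  E , 3, 6, 7,  9, 9.29]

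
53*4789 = 253817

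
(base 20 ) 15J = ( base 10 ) 519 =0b1000000111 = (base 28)if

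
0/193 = 0= 0.00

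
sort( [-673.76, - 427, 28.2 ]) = [ - 673.76, - 427,28.2]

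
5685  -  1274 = 4411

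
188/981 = 188/981 = 0.19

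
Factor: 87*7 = 609 = 3^1*7^1*29^1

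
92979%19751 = 13975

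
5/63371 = 5/63371 = 0.00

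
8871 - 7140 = 1731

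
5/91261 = 5/91261 = 0.00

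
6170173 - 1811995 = 4358178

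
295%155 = 140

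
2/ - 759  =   - 1+757/759 = - 0.00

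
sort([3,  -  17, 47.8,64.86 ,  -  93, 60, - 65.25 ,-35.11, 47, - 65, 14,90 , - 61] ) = [ - 93, - 65.25,- 65, - 61 , - 35.11 , - 17,3,14,  47,  47.8,60,  64.86,90 ] 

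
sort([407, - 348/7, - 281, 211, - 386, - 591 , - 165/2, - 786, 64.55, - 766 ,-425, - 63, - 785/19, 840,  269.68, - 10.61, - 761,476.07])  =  [ - 786, - 766 , - 761, - 591,-425, - 386, - 281 ,  -  165/2, - 63, - 348/7, - 785/19, - 10.61,64.55 , 211, 269.68,407, 476.07,840] 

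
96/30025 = 96/30025  =  0.00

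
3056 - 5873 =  - 2817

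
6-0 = 6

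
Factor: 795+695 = 2^1*5^1*149^1=1490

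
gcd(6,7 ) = 1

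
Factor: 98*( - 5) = - 490 =- 2^1 * 5^1 * 7^2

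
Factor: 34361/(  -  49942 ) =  - 2^(-1)*24971^(  -  1)*34361^1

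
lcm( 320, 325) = 20800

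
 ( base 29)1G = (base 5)140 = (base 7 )63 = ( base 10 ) 45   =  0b101101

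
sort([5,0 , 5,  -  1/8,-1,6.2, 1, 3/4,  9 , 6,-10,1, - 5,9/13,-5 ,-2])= [  -  10, - 5, - 5, - 2,-1,-1/8, 0,9/13,3/4,1, 1,5, 5,6,6.2 , 9]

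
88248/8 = 11031= 11031.00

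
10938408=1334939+9603469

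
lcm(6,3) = 6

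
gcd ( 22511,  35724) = 1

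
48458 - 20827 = 27631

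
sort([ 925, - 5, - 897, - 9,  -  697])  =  [ - 897, - 697, - 9, - 5, 925]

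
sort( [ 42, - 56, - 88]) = [-88, - 56 , 42 ]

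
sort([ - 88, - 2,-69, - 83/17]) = [ - 88,-69, - 83/17, - 2]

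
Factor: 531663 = 3^1* 11^1*16111^1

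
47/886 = 47/886 = 0.05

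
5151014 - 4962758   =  188256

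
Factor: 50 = 2^1 * 5^2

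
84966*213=18097758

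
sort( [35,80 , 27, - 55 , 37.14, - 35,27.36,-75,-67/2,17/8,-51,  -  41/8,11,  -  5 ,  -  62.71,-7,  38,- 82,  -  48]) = [ - 82, - 75, - 62.71, - 55, - 51, - 48, - 35, -67/2,  -  7,  -  41/8,  -  5,17/8,11,27,27.36,35, 37.14,38,80]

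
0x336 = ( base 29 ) sa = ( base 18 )29C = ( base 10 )822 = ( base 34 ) o6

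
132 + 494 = 626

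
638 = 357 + 281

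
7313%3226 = 861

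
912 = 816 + 96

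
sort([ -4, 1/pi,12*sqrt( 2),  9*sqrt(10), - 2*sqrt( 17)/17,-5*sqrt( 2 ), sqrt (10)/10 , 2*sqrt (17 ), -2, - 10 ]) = [ - 10, - 5*sqrt( 2 ), - 4 , - 2, - 2*sqrt( 17)/17, sqrt( 10) /10, 1/pi,2  *  sqrt( 17 ) , 12*sqrt(2 ), 9*sqrt ( 10) ]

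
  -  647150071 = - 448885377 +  - 198264694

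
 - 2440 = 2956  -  5396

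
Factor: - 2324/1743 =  - 4/3  =  - 2^2*3^( - 1 )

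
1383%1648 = 1383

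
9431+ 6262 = 15693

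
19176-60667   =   - 41491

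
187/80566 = 187/80566=0.00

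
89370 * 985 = 88029450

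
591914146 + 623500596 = 1215414742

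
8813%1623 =698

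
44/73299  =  44/73299 =0.00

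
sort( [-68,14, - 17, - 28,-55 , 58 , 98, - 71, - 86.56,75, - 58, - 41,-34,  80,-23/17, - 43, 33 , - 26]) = [ - 86.56,  -  71,-68, - 58 , - 55, - 43 , -41, - 34, - 28,-26,-17 , - 23/17,  14,33,58 , 75 , 80,98]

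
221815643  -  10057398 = 211758245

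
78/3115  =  78/3115 = 0.03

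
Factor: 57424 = 2^4*37^1*97^1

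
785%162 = 137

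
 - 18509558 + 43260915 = 24751357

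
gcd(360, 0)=360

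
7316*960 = 7023360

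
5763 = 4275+1488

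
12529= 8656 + 3873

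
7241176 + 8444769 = 15685945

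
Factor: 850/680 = 5/4 = 2^ ( - 2)*5^1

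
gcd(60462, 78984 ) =18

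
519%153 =60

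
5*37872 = 189360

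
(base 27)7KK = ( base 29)6l8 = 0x161f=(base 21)CHE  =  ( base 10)5663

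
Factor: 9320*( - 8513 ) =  - 2^3*5^1*233^1*8513^1 = - 79341160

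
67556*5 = 337780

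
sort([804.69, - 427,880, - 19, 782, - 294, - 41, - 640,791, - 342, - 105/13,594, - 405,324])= [ - 640 , - 427,  -  405, - 342, - 294, - 41, - 19,-105/13, 324, 594,782, 791,804.69, 880]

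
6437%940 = 797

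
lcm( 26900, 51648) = 1291200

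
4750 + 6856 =11606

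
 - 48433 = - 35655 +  - 12778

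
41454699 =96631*429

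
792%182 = 64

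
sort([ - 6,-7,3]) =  [-7,  -  6, 3]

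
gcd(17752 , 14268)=4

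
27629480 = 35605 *776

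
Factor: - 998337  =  -3^1*332779^1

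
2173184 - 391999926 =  - 389826742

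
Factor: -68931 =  - 3^4*23^1*37^1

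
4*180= 720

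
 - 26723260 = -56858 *470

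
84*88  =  7392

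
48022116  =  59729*804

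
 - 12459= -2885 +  - 9574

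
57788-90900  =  -33112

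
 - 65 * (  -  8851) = 575315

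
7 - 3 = 4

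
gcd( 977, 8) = 1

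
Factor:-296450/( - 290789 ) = 2^1 * 5^2*7^2*11^2*23^( - 1)*47^(-1 )*269^(- 1) 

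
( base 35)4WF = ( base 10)6035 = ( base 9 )8245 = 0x1793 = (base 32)5sj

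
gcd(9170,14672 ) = 1834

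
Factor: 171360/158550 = 2^4*3^1 * 5^( - 1) * 17^1*151^( - 1 ) = 816/755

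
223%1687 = 223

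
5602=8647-3045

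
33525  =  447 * 75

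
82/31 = 82/31 = 2.65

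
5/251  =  5/251= 0.02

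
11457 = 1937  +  9520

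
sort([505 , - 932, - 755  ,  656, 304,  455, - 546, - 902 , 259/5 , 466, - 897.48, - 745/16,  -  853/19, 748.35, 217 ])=[- 932, - 902, - 897.48,-755,  -  546 , - 745/16,- 853/19,259/5,217,304, 455, 466 , 505,656, 748.35] 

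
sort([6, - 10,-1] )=[ - 10 , - 1,6]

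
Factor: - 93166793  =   - 499^1*186707^1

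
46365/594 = 78 + 1/18 = 78.06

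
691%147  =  103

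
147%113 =34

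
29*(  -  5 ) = -145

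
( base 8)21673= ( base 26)DDL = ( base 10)9147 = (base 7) 35445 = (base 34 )7V1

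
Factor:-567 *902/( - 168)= 2^( - 2 )  *3^3 * 11^1*41^1 = 12177/4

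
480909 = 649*741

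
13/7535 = 13/7535=0.00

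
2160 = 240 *9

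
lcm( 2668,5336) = 5336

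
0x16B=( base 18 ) 123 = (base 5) 2423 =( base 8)553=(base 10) 363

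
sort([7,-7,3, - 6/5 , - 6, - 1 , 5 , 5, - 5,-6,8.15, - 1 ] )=[ - 7, - 6, - 6,-5 , - 6/5, - 1, - 1, 3, 5, 5,7 , 8.15]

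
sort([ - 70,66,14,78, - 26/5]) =[ - 70,- 26/5,14, 66,78 ]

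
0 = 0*6846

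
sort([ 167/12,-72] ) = [-72,167/12 ]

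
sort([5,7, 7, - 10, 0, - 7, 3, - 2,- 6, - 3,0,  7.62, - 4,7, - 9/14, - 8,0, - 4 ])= [ - 10, - 8, - 7, - 6, - 4, - 4, - 3 , - 2,- 9/14,0,  0,  0, 3, 5,7, 7,  7, 7.62 ] 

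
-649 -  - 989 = 340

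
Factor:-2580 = -2^2*3^1*5^1*43^1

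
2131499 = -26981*(-79)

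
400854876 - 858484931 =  - 457630055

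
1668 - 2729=- 1061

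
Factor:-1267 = -7^1 * 181^1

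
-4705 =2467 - 7172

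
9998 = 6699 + 3299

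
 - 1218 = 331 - 1549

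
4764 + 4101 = 8865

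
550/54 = 275/27  =  10.19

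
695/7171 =695/7171= 0.10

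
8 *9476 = 75808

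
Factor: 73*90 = 2^1*3^2*5^1* 73^1 =6570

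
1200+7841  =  9041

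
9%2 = 1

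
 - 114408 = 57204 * ( - 2 )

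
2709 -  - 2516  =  5225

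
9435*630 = 5944050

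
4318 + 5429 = 9747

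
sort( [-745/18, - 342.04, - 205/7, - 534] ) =[ - 534, - 342.04, - 745/18,- 205/7]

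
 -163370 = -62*2635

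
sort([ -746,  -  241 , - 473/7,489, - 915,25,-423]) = [ - 915, - 746, - 423, - 241, - 473/7,25,489]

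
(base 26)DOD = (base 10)9425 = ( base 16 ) 24D1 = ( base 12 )5555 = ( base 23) HII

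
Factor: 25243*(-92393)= - 7^1*67^1 * 197^1*25243^1 = - 2332276499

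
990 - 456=534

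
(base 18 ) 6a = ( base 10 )118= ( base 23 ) 53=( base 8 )166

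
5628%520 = 428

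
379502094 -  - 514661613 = 894163707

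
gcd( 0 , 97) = 97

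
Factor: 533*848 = 451984=2^4 * 13^1*41^1*53^1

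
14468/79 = 183 + 11/79 = 183.14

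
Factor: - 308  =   - 2^2*7^1*11^1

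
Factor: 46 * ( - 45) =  - 2070 = - 2^1 * 3^2*5^1  *  23^1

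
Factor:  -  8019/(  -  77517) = 3/29 = 3^1*29^(- 1) 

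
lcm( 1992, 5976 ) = 5976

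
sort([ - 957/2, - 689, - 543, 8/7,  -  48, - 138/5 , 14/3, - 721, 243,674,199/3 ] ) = [ - 721, - 689, - 543, - 957/2, - 48, - 138/5,8/7,14/3,199/3, 243,674 ] 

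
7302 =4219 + 3083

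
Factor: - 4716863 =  - 23^1*205081^1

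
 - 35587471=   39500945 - 75088416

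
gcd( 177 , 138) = 3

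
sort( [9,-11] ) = [ - 11,9]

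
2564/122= 1282/61 = 21.02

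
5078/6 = 2539/3 = 846.33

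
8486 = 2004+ 6482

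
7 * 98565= 689955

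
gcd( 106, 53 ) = 53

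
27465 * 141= 3872565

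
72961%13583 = 5046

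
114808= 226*508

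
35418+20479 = 55897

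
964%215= 104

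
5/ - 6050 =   -  1 + 1209/1210 = - 0.00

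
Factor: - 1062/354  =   - 3^1 = - 3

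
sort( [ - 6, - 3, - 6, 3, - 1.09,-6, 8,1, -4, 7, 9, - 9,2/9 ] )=[ - 9, - 6, - 6, - 6, - 4, - 3,-1.09,  2/9 , 1,3, 7,8, 9]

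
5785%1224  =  889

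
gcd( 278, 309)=1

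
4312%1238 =598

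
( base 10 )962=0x3c2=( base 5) 12322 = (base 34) sa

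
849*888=753912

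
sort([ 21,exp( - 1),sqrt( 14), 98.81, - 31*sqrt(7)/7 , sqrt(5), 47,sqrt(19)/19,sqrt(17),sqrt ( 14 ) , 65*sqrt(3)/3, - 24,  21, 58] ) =[ - 24, - 31*sqrt(7)/7,sqrt( 19)/19, exp(-1) , sqrt( 5),  sqrt(14),sqrt(14 ),sqrt( 17),21,  21, 65 * sqrt(3 ) /3, 47,  58,98.81]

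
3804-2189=1615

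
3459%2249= 1210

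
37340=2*18670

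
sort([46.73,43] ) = [43,46.73]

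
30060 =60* 501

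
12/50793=4/16931 = 0.00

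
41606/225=41606/225 = 184.92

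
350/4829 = 350/4829 = 0.07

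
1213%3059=1213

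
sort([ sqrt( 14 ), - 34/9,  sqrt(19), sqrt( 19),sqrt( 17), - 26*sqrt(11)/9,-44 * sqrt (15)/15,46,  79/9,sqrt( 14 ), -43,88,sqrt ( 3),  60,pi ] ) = [  -  43,-44 * sqrt ( 15)/15, - 26*sqrt( 11)/9, - 34/9,  sqrt(3), pi,sqrt( 14),sqrt (14),sqrt( 17),sqrt( 19),sqrt ( 19),79/9 , 46,  60, 88] 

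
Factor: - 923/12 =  - 2^(-2 )*3^( - 1)*13^1*71^1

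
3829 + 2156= 5985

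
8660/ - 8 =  - 1083 + 1/2=- 1082.50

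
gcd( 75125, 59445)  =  5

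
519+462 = 981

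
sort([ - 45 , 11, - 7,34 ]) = [ - 45, - 7, 11, 34 ]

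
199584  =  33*6048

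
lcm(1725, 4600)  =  13800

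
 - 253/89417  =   - 253/89417 = - 0.00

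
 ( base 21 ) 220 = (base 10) 924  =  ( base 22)1K0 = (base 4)32130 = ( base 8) 1634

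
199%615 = 199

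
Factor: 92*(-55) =-2^2*5^1*11^1*23^1 = - 5060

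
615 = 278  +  337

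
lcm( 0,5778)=0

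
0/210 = 0  =  0.00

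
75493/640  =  75493/640 =117.96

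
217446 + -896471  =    -  679025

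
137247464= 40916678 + 96330786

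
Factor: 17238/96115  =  2^1*3^1*5^( - 1 )*13^2*17^1*47^( - 1 )*409^( - 1 )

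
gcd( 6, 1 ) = 1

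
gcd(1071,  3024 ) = 63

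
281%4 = 1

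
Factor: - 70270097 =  - 197^1*356701^1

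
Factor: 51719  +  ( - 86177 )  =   - 34458 = - 2^1*3^1*5743^1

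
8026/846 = 9 + 206/423 =9.49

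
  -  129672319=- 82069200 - 47603119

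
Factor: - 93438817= -17^1*349^1*15749^1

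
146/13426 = 73/6713 = 0.01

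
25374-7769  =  17605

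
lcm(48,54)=432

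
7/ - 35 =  - 1/5 = - 0.20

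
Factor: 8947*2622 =23459034 = 2^1*3^1* 19^1 * 23^2*389^1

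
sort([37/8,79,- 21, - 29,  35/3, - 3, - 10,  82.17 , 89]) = [ - 29, - 21, - 10, - 3,37/8,35/3 , 79, 82.17,89] 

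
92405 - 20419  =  71986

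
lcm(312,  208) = 624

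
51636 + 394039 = 445675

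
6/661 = 6/661 = 0.01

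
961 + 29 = 990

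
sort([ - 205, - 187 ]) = [ - 205, - 187] 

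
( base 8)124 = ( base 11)77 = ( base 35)2e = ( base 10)84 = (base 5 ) 314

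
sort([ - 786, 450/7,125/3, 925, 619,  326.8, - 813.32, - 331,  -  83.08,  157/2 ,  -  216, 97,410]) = [-813.32,-786,-331,-216,-83.08,  125/3, 450/7,157/2,97, 326.8,  410,619,925 ] 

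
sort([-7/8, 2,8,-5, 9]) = [ - 5, - 7/8 , 2, 8, 9]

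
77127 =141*547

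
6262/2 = 3131 = 3131.00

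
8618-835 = 7783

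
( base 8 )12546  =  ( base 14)1dd4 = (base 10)5478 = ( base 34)4P4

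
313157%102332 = 6161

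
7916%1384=996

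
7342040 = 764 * 9610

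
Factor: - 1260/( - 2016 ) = 2^(-3) * 5^1 = 5/8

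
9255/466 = 9255/466=19.86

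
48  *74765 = 3588720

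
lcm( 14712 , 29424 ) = 29424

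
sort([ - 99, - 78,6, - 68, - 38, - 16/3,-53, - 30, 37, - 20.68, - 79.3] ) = [ - 99, - 79.3 , - 78 ,-68,- 53, - 38,-30, - 20.68, - 16/3,6,37 ]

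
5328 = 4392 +936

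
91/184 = 91/184= 0.49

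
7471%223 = 112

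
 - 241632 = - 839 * 288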